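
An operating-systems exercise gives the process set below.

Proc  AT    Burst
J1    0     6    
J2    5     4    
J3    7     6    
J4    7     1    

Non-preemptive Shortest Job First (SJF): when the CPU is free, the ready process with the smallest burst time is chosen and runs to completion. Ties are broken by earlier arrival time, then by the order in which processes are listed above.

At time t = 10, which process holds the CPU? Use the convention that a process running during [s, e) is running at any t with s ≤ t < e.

Schedule: | J1 0-6 | J2 6-10 | J4 10-11 | J3 11-17 |
Completion: J1=6  J2=10  J3=17  J4=11

J4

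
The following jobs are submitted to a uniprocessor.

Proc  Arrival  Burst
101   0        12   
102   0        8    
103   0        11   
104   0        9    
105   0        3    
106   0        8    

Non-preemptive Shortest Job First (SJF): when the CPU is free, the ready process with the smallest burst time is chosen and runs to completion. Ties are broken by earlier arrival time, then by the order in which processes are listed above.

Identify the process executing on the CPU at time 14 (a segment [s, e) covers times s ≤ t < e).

106

Schedule: | 105 0-3 | 102 3-11 | 106 11-19 | 104 19-28 | 103 28-39 | 101 39-51 |
Completion: 101=51  102=11  103=39  104=28  105=3  106=19
Turnaround (C−A): 101=51  102=11  103=39  104=28  105=3  106=19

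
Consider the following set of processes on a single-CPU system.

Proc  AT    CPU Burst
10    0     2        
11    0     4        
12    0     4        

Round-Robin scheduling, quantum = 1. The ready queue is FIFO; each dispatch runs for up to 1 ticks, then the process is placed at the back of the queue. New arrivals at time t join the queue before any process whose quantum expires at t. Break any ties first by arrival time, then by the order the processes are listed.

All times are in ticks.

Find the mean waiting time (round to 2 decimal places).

4.33

Gantt: | 10 0-1 | 11 1-2 | 12 2-3 | 10 3-4 | 11 4-5 | 12 5-6 | 11 6-7 | 12 7-8 | 11 8-9 | 12 9-10 |
Completion: 10=4  11=9  12=10
Waiting times: 10=2, 11=5, 12=6
Average waiting = (2+5+6) / 3 = 13/3 = 4.33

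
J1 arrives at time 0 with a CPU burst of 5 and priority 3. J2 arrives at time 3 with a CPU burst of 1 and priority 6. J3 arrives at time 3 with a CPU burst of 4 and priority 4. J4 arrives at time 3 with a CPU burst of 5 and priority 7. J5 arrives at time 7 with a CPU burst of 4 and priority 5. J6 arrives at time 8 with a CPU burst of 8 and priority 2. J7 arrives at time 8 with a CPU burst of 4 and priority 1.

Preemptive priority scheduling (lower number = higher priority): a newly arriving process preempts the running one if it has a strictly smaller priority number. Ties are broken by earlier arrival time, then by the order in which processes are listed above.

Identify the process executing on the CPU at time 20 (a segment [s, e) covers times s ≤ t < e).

Gantt: | J1 0-5 | J3 5-8 | J7 8-12 | J6 12-20 | J3 20-21 | J5 21-25 | J2 25-26 | J4 26-31 |
Completion: J1=5  J2=26  J3=21  J4=31  J5=25  J6=20  J7=12
Turnaround (C−A): J1=5  J2=23  J3=18  J4=28  J5=18  J6=12  J7=4

J3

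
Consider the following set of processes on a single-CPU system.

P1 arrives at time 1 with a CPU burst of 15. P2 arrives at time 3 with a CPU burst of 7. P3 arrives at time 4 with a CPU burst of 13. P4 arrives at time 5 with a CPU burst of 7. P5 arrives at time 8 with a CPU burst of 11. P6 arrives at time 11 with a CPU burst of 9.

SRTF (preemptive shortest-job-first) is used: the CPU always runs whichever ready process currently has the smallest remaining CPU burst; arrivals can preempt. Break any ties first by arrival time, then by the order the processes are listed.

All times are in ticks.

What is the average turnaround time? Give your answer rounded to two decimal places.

Timeline: | idle 0-1 | P1 1-3 | P2 3-10 | P4 10-17 | P6 17-26 | P5 26-37 | P1 37-50 | P3 50-63 |
Completion: P1=50  P2=10  P3=63  P4=17  P5=37  P6=26
Turnaround (C−A): P1=49  P2=7  P3=59  P4=12  P5=29  P6=15
Turnaround times: P1=49, P2=7, P3=59, P4=12, P5=29, P6=15
Average turnaround = (49+7+59+12+29+15) / 6 = 171/6 = 28.50

28.50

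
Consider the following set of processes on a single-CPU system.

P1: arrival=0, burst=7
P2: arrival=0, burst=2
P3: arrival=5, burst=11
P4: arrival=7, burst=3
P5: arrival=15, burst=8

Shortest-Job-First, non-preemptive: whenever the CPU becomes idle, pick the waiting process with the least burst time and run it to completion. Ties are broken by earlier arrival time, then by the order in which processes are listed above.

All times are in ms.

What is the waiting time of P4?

2

Schedule: | P2 0-2 | P1 2-9 | P4 9-12 | P3 12-23 | P5 23-31 |
Completion: P1=9  P2=2  P3=23  P4=12  P5=31
Turnaround (C−A): P1=9  P2=2  P3=18  P4=5  P5=16
Waiting(P4) = turnaround − burst = 5 − 3 = 2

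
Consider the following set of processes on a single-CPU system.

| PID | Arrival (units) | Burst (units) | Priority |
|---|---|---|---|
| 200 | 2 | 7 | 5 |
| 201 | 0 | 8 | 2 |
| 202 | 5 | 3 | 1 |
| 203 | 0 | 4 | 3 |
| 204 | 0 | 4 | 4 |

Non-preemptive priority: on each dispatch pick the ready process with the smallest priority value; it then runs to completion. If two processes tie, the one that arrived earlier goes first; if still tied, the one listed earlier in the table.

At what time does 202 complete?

Gantt: | 201 0-8 | 202 8-11 | 203 11-15 | 204 15-19 | 200 19-26 |
Completion: 200=26  201=8  202=11  203=15  204=19
Turnaround (C−A): 200=24  201=8  202=6  203=15  204=19

11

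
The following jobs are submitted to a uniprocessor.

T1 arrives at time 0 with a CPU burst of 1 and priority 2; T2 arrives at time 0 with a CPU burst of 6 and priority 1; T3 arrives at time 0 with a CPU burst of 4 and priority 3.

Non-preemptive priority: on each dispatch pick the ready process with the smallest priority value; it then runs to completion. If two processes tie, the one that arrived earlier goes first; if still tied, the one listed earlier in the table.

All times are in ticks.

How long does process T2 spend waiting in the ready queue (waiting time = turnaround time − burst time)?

Schedule: | T2 0-6 | T1 6-7 | T3 7-11 |
Completion: T1=7  T2=6  T3=11
Waiting(T2) = turnaround − burst = 6 − 6 = 0

0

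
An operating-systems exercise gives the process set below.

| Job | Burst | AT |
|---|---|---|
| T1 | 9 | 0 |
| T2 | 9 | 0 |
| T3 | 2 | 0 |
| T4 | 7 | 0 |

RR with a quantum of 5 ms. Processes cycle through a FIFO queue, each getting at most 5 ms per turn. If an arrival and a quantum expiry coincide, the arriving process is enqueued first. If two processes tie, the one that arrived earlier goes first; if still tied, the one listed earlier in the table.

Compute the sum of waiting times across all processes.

58

Timeline: | T1 0-5 | T2 5-10 | T3 10-12 | T4 12-17 | T1 17-21 | T2 21-25 | T4 25-27 |
Completion: T1=21  T2=25  T3=12  T4=27
Turnaround (C−A): T1=21  T2=25  T3=12  T4=27
Waiting = turnaround − burst: T1=12, T2=16, T3=10, T4=20
Total waiting = 12 + 16 + 10 + 20 = 58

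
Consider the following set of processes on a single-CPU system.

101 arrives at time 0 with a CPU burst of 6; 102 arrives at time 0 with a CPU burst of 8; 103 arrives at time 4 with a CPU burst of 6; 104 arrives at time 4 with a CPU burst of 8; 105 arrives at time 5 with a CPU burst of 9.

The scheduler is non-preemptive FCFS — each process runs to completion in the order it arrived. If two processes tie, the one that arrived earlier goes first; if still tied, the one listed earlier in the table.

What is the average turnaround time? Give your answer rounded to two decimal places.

18.40

Gantt: | 101 0-6 | 102 6-14 | 103 14-20 | 104 20-28 | 105 28-37 |
Completion: 101=6  102=14  103=20  104=28  105=37
Turnaround (C−A): 101=6  102=14  103=16  104=24  105=32
Turnaround times: 101=6, 102=14, 103=16, 104=24, 105=32
Average turnaround = (6+14+16+24+32) / 5 = 92/5 = 18.40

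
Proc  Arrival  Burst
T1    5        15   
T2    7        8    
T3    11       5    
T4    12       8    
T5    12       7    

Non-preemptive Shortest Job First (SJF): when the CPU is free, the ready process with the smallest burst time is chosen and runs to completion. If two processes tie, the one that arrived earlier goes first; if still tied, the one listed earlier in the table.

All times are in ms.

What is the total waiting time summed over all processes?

75

Schedule: | idle 0-5 | T1 5-20 | T3 20-25 | T5 25-32 | T2 32-40 | T4 40-48 |
Completion: T1=20  T2=40  T3=25  T4=48  T5=32
Waiting = turnaround − burst: T1=0, T2=25, T3=9, T4=28, T5=13
Total waiting = 0 + 25 + 9 + 28 + 13 = 75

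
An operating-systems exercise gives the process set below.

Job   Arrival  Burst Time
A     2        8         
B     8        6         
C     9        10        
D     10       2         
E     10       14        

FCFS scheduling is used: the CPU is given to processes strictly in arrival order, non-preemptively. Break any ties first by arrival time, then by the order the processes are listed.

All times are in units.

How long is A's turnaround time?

8

Schedule: | idle 0-2 | A 2-10 | B 10-16 | C 16-26 | D 26-28 | E 28-42 |
Completion: A=10  B=16  C=26  D=28  E=42
Turnaround (C−A): A=8  B=8  C=17  D=18  E=32
Turnaround(A) = completion − arrival = 10 − 2 = 8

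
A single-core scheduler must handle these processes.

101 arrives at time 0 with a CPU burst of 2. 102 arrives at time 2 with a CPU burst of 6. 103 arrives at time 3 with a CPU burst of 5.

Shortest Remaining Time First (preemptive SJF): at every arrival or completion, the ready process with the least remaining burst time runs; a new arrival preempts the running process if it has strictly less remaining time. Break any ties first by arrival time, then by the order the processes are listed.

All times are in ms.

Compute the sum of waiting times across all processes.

5

Gantt: | 101 0-2 | 102 2-8 | 103 8-13 |
Completion: 101=2  102=8  103=13
Waiting = turnaround − burst: 101=0, 102=0, 103=5
Total waiting = 0 + 0 + 5 = 5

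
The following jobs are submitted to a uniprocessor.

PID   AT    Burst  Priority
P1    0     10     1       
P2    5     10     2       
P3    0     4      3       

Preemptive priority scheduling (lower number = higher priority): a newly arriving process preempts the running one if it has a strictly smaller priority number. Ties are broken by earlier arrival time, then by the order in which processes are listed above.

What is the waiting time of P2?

Gantt: | P1 0-10 | P2 10-20 | P3 20-24 |
Completion: P1=10  P2=20  P3=24
Turnaround (C−A): P1=10  P2=15  P3=24
Waiting(P2) = turnaround − burst = 15 − 10 = 5

5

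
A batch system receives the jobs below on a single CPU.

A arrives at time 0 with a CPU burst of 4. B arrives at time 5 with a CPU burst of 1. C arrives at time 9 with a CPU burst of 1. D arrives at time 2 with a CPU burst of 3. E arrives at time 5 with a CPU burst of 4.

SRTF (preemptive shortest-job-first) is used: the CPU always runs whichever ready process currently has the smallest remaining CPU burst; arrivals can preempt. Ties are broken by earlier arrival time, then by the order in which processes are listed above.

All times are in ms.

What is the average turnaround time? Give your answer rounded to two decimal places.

Schedule: | A 0-4 | D 4-5 | B 5-6 | D 6-8 | E 8-9 | C 9-10 | E 10-13 |
Completion: A=4  B=6  C=10  D=8  E=13
Turnaround (C−A): A=4  B=1  C=1  D=6  E=8
Turnaround times: A=4, B=1, C=1, D=6, E=8
Average turnaround = (4+1+1+6+8) / 5 = 20/5 = 4.00

4.00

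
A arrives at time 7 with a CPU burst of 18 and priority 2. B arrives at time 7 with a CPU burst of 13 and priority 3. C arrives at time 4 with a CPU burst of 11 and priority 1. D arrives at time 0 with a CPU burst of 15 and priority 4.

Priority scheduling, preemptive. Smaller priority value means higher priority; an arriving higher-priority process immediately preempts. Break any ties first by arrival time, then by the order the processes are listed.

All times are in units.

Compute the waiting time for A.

8

Schedule: | D 0-4 | C 4-15 | A 15-33 | B 33-46 | D 46-57 |
Completion: A=33  B=46  C=15  D=57
Turnaround (C−A): A=26  B=39  C=11  D=57
Waiting(A) = turnaround − burst = 26 − 18 = 8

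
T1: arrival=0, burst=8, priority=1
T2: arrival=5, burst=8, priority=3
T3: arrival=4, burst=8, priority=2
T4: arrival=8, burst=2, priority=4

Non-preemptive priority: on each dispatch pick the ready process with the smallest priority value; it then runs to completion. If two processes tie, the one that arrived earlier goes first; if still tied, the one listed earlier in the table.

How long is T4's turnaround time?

Gantt: | T1 0-8 | T3 8-16 | T2 16-24 | T4 24-26 |
Completion: T1=8  T2=24  T3=16  T4=26
Turnaround(T4) = completion − arrival = 26 − 8 = 18

18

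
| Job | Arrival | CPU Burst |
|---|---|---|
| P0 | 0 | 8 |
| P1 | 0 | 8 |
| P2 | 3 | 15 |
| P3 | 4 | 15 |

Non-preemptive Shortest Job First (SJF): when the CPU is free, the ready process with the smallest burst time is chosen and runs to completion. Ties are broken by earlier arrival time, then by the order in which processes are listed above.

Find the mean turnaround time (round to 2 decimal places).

23.50

Schedule: | P0 0-8 | P1 8-16 | P2 16-31 | P3 31-46 |
Completion: P0=8  P1=16  P2=31  P3=46
Turnaround times: P0=8, P1=16, P2=28, P3=42
Average turnaround = (8+16+28+42) / 4 = 94/4 = 23.50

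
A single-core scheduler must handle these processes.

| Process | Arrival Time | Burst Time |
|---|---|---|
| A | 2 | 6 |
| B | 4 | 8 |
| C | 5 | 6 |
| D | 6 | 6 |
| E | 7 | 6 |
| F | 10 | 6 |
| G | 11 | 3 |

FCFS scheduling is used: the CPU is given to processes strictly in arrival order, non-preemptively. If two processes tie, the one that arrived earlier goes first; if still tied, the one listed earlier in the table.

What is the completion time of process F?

Gantt: | idle 0-2 | A 2-8 | B 8-16 | C 16-22 | D 22-28 | E 28-34 | F 34-40 | G 40-43 |
Completion: A=8  B=16  C=22  D=28  E=34  F=40  G=43

40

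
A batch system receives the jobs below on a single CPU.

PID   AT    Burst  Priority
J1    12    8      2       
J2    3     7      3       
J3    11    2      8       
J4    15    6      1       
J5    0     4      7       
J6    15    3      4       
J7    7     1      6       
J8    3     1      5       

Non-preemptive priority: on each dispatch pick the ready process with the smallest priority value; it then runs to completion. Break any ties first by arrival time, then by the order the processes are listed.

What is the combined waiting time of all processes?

Gantt: | J5 0-4 | J2 4-11 | J8 11-12 | J1 12-20 | J4 20-26 | J6 26-29 | J7 29-30 | J3 30-32 |
Completion: J1=20  J2=11  J3=32  J4=26  J5=4  J6=29  J7=30  J8=12
Turnaround (C−A): J1=8  J2=8  J3=21  J4=11  J5=4  J6=14  J7=23  J8=9
Waiting = turnaround − burst: J1=0, J2=1, J3=19, J4=5, J5=0, J6=11, J7=22, J8=8
Total waiting = 0 + 1 + 19 + 5 + 0 + 11 + 22 + 8 = 66

66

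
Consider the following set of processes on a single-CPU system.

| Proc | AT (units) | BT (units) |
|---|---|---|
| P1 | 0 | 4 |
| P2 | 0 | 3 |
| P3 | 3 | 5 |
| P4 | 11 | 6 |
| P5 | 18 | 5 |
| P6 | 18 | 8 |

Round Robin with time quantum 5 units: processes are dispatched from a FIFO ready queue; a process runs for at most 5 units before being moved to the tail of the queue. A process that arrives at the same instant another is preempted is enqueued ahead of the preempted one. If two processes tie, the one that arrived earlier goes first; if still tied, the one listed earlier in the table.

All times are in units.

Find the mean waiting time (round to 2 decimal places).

Schedule: | P1 0-4 | P2 4-7 | P3 7-12 | P4 12-18 | P5 18-23 | P6 23-31 |
Completion: P1=4  P2=7  P3=12  P4=18  P5=23  P6=31
Waiting times: P1=0, P2=4, P3=4, P4=1, P5=0, P6=5
Average waiting = (0+4+4+1+0+5) / 6 = 14/6 = 2.33

2.33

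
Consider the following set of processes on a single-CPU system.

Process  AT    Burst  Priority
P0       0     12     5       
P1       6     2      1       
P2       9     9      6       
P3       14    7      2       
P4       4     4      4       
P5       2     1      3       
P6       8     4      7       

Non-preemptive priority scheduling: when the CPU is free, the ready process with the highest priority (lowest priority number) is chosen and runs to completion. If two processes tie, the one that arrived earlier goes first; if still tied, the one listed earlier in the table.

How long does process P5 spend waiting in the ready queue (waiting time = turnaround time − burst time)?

19

Gantt: | P0 0-12 | P1 12-14 | P3 14-21 | P5 21-22 | P4 22-26 | P2 26-35 | P6 35-39 |
Completion: P0=12  P1=14  P2=35  P3=21  P4=26  P5=22  P6=39
Turnaround (C−A): P0=12  P1=8  P2=26  P3=7  P4=22  P5=20  P6=31
Waiting(P5) = turnaround − burst = 20 − 1 = 19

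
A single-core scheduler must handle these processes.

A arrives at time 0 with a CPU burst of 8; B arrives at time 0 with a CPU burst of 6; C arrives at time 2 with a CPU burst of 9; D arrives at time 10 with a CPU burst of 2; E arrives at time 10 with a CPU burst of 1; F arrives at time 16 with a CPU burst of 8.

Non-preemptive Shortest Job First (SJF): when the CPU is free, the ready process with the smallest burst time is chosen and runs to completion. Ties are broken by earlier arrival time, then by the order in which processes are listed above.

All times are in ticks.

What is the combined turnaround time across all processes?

73

Schedule: | B 0-6 | A 6-14 | E 14-15 | D 15-17 | F 17-25 | C 25-34 |
Completion: A=14  B=6  C=34  D=17  E=15  F=25
Turnaround = completion − arrival: A=14, B=6, C=32, D=7, E=5, F=9
Total turnaround = 14 + 6 + 32 + 7 + 5 + 9 = 73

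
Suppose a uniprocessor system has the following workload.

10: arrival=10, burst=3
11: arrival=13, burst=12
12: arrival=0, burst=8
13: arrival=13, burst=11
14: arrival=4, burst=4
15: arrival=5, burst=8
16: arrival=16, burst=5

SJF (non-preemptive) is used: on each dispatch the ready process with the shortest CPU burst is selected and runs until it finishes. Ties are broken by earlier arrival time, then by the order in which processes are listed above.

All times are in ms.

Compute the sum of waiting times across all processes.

64

Timeline: | 12 0-8 | 14 8-12 | 10 12-15 | 15 15-23 | 16 23-28 | 13 28-39 | 11 39-51 |
Completion: 10=15  11=51  12=8  13=39  14=12  15=23  16=28
Turnaround (C−A): 10=5  11=38  12=8  13=26  14=8  15=18  16=12
Waiting = turnaround − burst: 10=2, 11=26, 12=0, 13=15, 14=4, 15=10, 16=7
Total waiting = 2 + 26 + 0 + 15 + 4 + 10 + 7 = 64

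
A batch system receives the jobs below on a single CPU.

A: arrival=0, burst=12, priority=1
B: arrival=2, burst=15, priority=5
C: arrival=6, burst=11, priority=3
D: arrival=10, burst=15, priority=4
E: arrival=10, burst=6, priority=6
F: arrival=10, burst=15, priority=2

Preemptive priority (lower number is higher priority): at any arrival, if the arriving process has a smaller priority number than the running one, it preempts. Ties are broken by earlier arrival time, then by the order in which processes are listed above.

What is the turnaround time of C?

Schedule: | A 0-12 | F 12-27 | C 27-38 | D 38-53 | B 53-68 | E 68-74 |
Completion: A=12  B=68  C=38  D=53  E=74  F=27
Turnaround(C) = completion − arrival = 38 − 6 = 32

32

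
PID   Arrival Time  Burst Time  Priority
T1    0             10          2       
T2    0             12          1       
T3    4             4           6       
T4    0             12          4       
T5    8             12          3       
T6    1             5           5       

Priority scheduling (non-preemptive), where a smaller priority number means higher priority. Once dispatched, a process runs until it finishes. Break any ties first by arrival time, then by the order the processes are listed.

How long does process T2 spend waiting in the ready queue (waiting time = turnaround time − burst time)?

0

Gantt: | T2 0-12 | T1 12-22 | T5 22-34 | T4 34-46 | T6 46-51 | T3 51-55 |
Completion: T1=22  T2=12  T3=55  T4=46  T5=34  T6=51
Waiting(T2) = turnaround − burst = 12 − 12 = 0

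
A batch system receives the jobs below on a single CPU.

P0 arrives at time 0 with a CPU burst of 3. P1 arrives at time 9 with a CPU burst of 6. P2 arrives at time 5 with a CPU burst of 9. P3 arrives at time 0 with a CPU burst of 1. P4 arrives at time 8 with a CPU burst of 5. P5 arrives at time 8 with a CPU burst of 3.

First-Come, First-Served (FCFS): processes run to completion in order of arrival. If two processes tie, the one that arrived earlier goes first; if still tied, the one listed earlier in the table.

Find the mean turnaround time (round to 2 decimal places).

10.00

Timeline: | P0 0-3 | P3 3-4 | idle 4-5 | P2 5-14 | P4 14-19 | P5 19-22 | P1 22-28 |
Completion: P0=3  P1=28  P2=14  P3=4  P4=19  P5=22
Turnaround (C−A): P0=3  P1=19  P2=9  P3=4  P4=11  P5=14
Turnaround times: P0=3, P1=19, P2=9, P3=4, P4=11, P5=14
Average turnaround = (3+19+9+4+11+14) / 6 = 60/6 = 10.00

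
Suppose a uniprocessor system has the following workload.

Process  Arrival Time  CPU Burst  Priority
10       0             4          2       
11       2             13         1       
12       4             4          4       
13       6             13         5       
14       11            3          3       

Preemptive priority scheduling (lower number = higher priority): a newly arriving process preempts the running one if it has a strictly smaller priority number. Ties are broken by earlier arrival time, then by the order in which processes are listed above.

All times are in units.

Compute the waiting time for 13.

18

Timeline: | 10 0-2 | 11 2-15 | 10 15-17 | 14 17-20 | 12 20-24 | 13 24-37 |
Completion: 10=17  11=15  12=24  13=37  14=20
Waiting(13) = turnaround − burst = 31 − 13 = 18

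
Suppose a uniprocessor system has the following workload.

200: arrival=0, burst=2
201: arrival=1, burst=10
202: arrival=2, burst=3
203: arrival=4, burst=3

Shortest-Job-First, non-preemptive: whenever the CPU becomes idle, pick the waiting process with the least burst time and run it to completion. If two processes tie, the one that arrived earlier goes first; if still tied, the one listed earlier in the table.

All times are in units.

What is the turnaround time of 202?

3

Timeline: | 200 0-2 | 202 2-5 | 203 5-8 | 201 8-18 |
Completion: 200=2  201=18  202=5  203=8
Turnaround(202) = completion − arrival = 5 − 2 = 3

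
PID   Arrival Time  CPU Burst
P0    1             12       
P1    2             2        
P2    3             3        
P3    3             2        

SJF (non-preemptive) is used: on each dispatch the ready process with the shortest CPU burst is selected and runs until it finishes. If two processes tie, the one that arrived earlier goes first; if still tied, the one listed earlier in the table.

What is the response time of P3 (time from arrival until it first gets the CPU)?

12

Timeline: | idle 0-1 | P0 1-13 | P1 13-15 | P3 15-17 | P2 17-20 |
Completion: P0=13  P1=15  P2=20  P3=17
Turnaround (C−A): P0=12  P1=13  P2=17  P3=14
Response(P3) = first start − arrival = 15 − 3 = 12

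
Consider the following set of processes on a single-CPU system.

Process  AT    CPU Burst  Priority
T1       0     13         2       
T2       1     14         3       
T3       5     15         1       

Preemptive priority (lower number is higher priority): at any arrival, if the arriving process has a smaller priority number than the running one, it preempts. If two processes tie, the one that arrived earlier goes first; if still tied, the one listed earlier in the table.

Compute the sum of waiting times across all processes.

42

Schedule: | T1 0-5 | T3 5-20 | T1 20-28 | T2 28-42 |
Completion: T1=28  T2=42  T3=20
Waiting = turnaround − burst: T1=15, T2=27, T3=0
Total waiting = 15 + 27 + 0 = 42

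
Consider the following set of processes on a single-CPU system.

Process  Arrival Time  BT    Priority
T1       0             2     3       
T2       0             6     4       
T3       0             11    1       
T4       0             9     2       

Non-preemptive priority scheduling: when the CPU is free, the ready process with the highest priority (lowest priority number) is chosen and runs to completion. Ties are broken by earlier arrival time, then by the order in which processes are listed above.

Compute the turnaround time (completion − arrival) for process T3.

Gantt: | T3 0-11 | T4 11-20 | T1 20-22 | T2 22-28 |
Completion: T1=22  T2=28  T3=11  T4=20
Turnaround (C−A): T1=22  T2=28  T3=11  T4=20
Turnaround(T3) = completion − arrival = 11 − 0 = 11

11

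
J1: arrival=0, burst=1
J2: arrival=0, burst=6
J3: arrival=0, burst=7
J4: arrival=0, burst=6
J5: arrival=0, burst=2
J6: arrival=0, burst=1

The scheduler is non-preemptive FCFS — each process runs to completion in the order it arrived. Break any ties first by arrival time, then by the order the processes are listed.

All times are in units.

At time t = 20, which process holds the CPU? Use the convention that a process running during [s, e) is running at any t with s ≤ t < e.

J5

Schedule: | J1 0-1 | J2 1-7 | J3 7-14 | J4 14-20 | J5 20-22 | J6 22-23 |
Completion: J1=1  J2=7  J3=14  J4=20  J5=22  J6=23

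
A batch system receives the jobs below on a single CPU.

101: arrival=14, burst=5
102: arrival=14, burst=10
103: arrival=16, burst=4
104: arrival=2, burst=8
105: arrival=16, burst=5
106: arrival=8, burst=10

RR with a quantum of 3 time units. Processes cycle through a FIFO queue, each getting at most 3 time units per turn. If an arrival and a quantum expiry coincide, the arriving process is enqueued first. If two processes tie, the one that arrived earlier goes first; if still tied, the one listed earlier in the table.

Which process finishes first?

104

Timeline: | idle 0-2 | 104 2-8 | 106 8-11 | 104 11-13 | 106 13-16 | 101 16-19 | 102 19-22 | 103 22-25 | 105 25-28 | 106 28-31 | 101 31-33 | 102 33-36 | 103 36-37 | 105 37-39 | 106 39-40 | 102 40-44 |
Completion: 101=33  102=44  103=37  104=13  105=39  106=40
Finish order: 104 → 101 → 103 → 105 → 106 → 102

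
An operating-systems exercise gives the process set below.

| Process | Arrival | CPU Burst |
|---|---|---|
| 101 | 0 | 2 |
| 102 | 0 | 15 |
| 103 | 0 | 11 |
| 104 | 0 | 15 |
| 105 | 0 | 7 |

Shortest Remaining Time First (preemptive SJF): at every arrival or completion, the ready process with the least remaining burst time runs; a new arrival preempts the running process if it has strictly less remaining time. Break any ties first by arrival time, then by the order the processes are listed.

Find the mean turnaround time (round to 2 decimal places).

23.20

Gantt: | 101 0-2 | 105 2-9 | 103 9-20 | 102 20-35 | 104 35-50 |
Completion: 101=2  102=35  103=20  104=50  105=9
Turnaround (C−A): 101=2  102=35  103=20  104=50  105=9
Turnaround times: 101=2, 102=35, 103=20, 104=50, 105=9
Average turnaround = (2+35+20+50+9) / 5 = 116/5 = 23.20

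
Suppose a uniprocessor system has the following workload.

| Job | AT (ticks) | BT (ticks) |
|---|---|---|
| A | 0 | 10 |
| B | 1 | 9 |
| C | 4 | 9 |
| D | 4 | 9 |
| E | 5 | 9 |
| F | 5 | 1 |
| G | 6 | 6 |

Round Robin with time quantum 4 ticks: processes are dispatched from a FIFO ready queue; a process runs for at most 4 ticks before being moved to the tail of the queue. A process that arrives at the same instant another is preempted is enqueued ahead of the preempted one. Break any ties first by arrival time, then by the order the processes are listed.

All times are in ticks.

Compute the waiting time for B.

40

Timeline: | A 0-4 | B 4-8 | C 8-12 | D 12-16 | A 16-20 | E 20-24 | F 24-25 | G 25-29 | B 29-33 | C 33-37 | D 37-41 | A 41-43 | E 43-47 | G 47-49 | B 49-50 | C 50-51 | D 51-52 | E 52-53 |
Completion: A=43  B=50  C=51  D=52  E=53  F=25  G=49
Turnaround (C−A): A=43  B=49  C=47  D=48  E=48  F=20  G=43
Waiting(B) = turnaround − burst = 49 − 9 = 40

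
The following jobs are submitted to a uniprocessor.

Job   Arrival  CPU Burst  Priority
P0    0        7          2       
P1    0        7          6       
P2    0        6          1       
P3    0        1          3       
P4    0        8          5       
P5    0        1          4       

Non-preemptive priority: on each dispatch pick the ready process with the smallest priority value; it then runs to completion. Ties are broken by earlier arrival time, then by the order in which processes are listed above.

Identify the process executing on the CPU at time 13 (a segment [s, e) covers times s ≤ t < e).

Timeline: | P2 0-6 | P0 6-13 | P3 13-14 | P5 14-15 | P4 15-23 | P1 23-30 |
Completion: P0=13  P1=30  P2=6  P3=14  P4=23  P5=15
Turnaround (C−A): P0=13  P1=30  P2=6  P3=14  P4=23  P5=15

P3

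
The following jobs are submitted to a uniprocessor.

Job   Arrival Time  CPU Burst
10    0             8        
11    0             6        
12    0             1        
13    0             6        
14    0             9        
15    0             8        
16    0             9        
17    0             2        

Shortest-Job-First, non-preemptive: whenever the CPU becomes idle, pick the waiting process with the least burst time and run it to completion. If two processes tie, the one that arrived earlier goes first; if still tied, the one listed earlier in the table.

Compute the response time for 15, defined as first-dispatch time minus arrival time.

Gantt: | 12 0-1 | 17 1-3 | 11 3-9 | 13 9-15 | 10 15-23 | 15 23-31 | 14 31-40 | 16 40-49 |
Completion: 10=23  11=9  12=1  13=15  14=40  15=31  16=49  17=3
Response(15) = first start − arrival = 23 − 0 = 23

23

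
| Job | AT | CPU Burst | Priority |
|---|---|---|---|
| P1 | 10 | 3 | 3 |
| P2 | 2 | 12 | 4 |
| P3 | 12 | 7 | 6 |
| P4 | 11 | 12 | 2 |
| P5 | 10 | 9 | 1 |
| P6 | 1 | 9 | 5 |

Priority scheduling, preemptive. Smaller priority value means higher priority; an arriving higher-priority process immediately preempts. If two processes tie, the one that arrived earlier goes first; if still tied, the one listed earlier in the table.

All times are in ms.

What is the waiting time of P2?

24

Gantt: | idle 0-1 | P6 1-2 | P2 2-10 | P5 10-19 | P4 19-31 | P1 31-34 | P2 34-38 | P6 38-46 | P3 46-53 |
Completion: P1=34  P2=38  P3=53  P4=31  P5=19  P6=46
Waiting(P2) = turnaround − burst = 36 − 12 = 24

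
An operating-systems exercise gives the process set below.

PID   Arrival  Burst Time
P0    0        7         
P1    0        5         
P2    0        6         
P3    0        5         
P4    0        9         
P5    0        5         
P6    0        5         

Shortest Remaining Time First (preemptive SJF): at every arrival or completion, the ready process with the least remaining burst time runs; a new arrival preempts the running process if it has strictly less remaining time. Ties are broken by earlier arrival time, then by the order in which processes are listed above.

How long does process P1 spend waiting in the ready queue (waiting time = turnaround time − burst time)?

0

Timeline: | P1 0-5 | P3 5-10 | P5 10-15 | P6 15-20 | P2 20-26 | P0 26-33 | P4 33-42 |
Completion: P0=33  P1=5  P2=26  P3=10  P4=42  P5=15  P6=20
Turnaround (C−A): P0=33  P1=5  P2=26  P3=10  P4=42  P5=15  P6=20
Waiting(P1) = turnaround − burst = 5 − 5 = 0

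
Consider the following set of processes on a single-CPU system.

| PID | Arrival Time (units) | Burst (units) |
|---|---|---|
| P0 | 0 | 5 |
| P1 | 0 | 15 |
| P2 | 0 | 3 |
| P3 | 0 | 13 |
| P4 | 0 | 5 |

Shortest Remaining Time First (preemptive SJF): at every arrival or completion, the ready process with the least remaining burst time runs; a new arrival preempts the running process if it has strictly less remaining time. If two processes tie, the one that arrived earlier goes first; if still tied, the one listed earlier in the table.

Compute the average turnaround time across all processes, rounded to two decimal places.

Timeline: | P2 0-3 | P0 3-8 | P4 8-13 | P3 13-26 | P1 26-41 |
Completion: P0=8  P1=41  P2=3  P3=26  P4=13
Turnaround (C−A): P0=8  P1=41  P2=3  P3=26  P4=13
Turnaround times: P0=8, P1=41, P2=3, P3=26, P4=13
Average turnaround = (8+41+3+26+13) / 5 = 91/5 = 18.20

18.20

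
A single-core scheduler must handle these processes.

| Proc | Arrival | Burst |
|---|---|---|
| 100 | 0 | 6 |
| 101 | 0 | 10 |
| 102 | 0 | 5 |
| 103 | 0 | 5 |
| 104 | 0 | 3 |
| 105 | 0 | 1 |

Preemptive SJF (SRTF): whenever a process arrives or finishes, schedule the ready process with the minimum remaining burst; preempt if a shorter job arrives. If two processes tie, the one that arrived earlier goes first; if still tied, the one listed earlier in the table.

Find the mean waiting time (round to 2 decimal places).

8.00

Timeline: | 105 0-1 | 104 1-4 | 102 4-9 | 103 9-14 | 100 14-20 | 101 20-30 |
Completion: 100=20  101=30  102=9  103=14  104=4  105=1
Turnaround (C−A): 100=20  101=30  102=9  103=14  104=4  105=1
Waiting times: 100=14, 101=20, 102=4, 103=9, 104=1, 105=0
Average waiting = (14+20+4+9+1+0) / 6 = 48/6 = 8.00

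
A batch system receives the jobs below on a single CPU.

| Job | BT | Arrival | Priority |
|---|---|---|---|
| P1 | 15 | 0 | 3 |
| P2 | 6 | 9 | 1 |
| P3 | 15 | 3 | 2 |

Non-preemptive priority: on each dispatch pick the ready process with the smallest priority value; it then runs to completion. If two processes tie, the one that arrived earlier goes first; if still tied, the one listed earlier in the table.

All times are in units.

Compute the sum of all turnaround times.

60

Timeline: | P1 0-15 | P2 15-21 | P3 21-36 |
Completion: P1=15  P2=21  P3=36
Turnaround = completion − arrival: P1=15, P2=12, P3=33
Total turnaround = 15 + 12 + 33 = 60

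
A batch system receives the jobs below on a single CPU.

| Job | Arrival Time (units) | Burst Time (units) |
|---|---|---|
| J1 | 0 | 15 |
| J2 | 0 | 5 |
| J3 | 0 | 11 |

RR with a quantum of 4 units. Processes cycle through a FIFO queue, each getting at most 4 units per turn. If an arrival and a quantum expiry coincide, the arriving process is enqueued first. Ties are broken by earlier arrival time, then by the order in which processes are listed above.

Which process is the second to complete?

Schedule: | J1 0-4 | J2 4-8 | J3 8-12 | J1 12-16 | J2 16-17 | J3 17-21 | J1 21-25 | J3 25-28 | J1 28-31 |
Completion: J1=31  J2=17  J3=28
Finish order: J2 → J3 → J1

J3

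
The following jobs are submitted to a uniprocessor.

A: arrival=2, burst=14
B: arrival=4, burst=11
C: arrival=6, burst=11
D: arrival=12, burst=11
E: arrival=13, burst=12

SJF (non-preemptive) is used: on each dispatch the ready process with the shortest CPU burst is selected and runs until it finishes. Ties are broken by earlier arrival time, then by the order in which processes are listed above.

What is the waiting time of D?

Timeline: | idle 0-2 | A 2-16 | B 16-27 | C 27-38 | D 38-49 | E 49-61 |
Completion: A=16  B=27  C=38  D=49  E=61
Turnaround (C−A): A=14  B=23  C=32  D=37  E=48
Waiting(D) = turnaround − burst = 37 − 11 = 26

26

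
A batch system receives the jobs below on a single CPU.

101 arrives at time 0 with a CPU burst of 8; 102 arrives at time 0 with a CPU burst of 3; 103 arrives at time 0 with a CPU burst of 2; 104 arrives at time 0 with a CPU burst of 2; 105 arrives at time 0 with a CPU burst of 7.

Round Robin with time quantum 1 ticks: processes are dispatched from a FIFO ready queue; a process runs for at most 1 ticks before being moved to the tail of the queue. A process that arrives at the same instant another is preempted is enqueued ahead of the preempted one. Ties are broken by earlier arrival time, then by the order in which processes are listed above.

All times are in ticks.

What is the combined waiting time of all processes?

Schedule: | 101 0-1 | 102 1-2 | 103 2-3 | 104 3-4 | 105 4-5 | 101 5-6 | 102 6-7 | 103 7-8 | 104 8-9 | 105 9-10 | 101 10-11 | 102 11-12 | 105 12-13 | 101 13-14 | 105 14-15 | 101 15-16 | 105 16-17 | 101 17-18 | 105 18-19 | 101 19-20 | 105 20-21 | 101 21-22 |
Completion: 101=22  102=12  103=8  104=9  105=21
Waiting = turnaround − burst: 101=14, 102=9, 103=6, 104=7, 105=14
Total waiting = 14 + 9 + 6 + 7 + 14 = 50

50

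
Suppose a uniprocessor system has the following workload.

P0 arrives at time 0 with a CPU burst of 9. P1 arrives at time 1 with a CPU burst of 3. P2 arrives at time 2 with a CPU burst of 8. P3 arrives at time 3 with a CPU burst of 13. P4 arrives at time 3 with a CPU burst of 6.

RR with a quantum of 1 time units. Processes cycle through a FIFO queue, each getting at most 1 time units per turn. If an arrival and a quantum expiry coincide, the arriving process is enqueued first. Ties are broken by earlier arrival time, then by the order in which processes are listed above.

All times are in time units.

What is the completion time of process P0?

32

Schedule: | P0 0-1 | P1 1-2 | P0 2-3 | P2 3-4 | P1 4-5 | P3 5-6 | P4 6-7 | P0 7-8 | P2 8-9 | P1 9-10 | P3 10-11 | P4 11-12 | P0 12-13 | P2 13-14 | P3 14-15 | P4 15-16 | P0 16-17 | P2 17-18 | P3 18-19 | P4 19-20 | P0 20-21 | P2 21-22 | P3 22-23 | P4 23-24 | P0 24-25 | P2 25-26 | P3 26-27 | P4 27-28 | P0 28-29 | P2 29-30 | P3 30-31 | P0 31-32 | P2 32-33 | P3 33-39 |
Completion: P0=32  P1=10  P2=33  P3=39  P4=28
Turnaround (C−A): P0=32  P1=9  P2=31  P3=36  P4=25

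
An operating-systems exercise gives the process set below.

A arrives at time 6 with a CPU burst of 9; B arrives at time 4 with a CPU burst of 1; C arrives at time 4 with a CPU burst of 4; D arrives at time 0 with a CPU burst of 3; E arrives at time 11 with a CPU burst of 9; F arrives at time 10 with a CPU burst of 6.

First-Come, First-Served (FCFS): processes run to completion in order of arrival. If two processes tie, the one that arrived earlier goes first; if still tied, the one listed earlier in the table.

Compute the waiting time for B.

0

Gantt: | D 0-3 | idle 3-4 | B 4-5 | C 5-9 | A 9-18 | F 18-24 | E 24-33 |
Completion: A=18  B=5  C=9  D=3  E=33  F=24
Turnaround (C−A): A=12  B=1  C=5  D=3  E=22  F=14
Waiting(B) = turnaround − burst = 1 − 1 = 0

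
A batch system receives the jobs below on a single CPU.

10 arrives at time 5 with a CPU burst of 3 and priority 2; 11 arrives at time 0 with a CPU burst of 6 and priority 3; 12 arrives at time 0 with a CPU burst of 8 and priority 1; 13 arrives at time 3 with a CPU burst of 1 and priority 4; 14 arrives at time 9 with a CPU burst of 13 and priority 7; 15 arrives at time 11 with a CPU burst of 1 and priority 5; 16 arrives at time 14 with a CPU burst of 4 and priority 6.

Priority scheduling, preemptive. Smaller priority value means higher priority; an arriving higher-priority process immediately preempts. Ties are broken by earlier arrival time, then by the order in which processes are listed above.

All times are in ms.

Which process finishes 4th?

13

Gantt: | 12 0-8 | 10 8-11 | 11 11-17 | 13 17-18 | 15 18-19 | 16 19-23 | 14 23-36 |
Completion: 10=11  11=17  12=8  13=18  14=36  15=19  16=23
Turnaround (C−A): 10=6  11=17  12=8  13=15  14=27  15=8  16=9
Finish order: 12 → 10 → 11 → 13 → 15 → 16 → 14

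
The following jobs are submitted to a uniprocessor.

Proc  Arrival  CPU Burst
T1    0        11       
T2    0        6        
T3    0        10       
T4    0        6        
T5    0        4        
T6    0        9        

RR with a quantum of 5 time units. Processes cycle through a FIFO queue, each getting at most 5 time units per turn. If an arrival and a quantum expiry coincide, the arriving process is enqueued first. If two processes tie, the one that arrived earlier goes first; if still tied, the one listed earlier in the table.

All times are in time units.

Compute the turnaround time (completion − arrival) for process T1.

46

Timeline: | T1 0-5 | T2 5-10 | T3 10-15 | T4 15-20 | T5 20-24 | T6 24-29 | T1 29-34 | T2 34-35 | T3 35-40 | T4 40-41 | T6 41-45 | T1 45-46 |
Completion: T1=46  T2=35  T3=40  T4=41  T5=24  T6=45
Turnaround (C−A): T1=46  T2=35  T3=40  T4=41  T5=24  T6=45
Turnaround(T1) = completion − arrival = 46 − 0 = 46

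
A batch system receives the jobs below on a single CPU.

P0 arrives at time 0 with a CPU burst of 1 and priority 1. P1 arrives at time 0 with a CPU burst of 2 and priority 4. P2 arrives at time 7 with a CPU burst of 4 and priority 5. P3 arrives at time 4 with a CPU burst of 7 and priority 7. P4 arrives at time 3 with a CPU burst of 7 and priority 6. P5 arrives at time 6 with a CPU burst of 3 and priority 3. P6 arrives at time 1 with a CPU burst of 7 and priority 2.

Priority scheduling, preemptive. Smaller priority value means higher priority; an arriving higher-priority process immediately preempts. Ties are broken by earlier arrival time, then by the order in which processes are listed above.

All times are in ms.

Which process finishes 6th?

Gantt: | P0 0-1 | P6 1-8 | P5 8-11 | P1 11-13 | P2 13-17 | P4 17-24 | P3 24-31 |
Completion: P0=1  P1=13  P2=17  P3=31  P4=24  P5=11  P6=8
Turnaround (C−A): P0=1  P1=13  P2=10  P3=27  P4=21  P5=5  P6=7
Finish order: P0 → P6 → P5 → P1 → P2 → P4 → P3

P4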